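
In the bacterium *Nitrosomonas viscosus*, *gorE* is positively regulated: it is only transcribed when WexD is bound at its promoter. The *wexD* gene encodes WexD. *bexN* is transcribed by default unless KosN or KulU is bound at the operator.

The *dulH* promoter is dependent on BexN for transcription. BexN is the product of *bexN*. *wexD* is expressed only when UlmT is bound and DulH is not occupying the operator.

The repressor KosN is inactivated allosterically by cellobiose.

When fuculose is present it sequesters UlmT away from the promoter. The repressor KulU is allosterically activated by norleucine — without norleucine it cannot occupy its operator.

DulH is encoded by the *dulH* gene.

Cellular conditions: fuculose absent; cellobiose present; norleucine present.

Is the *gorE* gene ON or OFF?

Cellobiose is present, so KosN is inactive.
Norleucine is present, so KulU is active.
With repressor KulU bound, *bexN* is not transcribed.
So BexN is not produced.
Required activator BexN is absent, so *dulH* is not transcribed.
So DulH is not produced.
Fuculose is absent, so UlmT is active.
No repressor is bound and UlmT is active, so *wexD* is transcribed.
So WexD is produced and active.
No repressor is bound and WexD is active, so *gorE* is transcribed.

ON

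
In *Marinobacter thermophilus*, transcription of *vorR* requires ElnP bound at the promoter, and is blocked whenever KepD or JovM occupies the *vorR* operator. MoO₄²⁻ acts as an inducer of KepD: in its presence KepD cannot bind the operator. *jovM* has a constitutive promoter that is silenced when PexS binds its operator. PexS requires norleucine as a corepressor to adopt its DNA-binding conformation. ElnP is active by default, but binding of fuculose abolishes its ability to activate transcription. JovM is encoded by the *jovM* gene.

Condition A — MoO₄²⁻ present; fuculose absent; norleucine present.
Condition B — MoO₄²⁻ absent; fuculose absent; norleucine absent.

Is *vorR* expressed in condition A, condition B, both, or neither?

A only

Condition A:
MoO₄²⁻ is present, so KepD is inactive.
Fuculose is absent, so ElnP is active.
Norleucine is present, so PexS is active.
With repressor PexS bound, *jovM* is not transcribed.
So JovM is not produced.
No repressor is bound and ElnP is active, so *vorR* is transcribed.
→ *vorR* is ON in A.
Condition B:
MoO₄²⁻ is absent, so KepD is active.
Fuculose is absent, so ElnP is active.
Norleucine is absent, so PexS is inactive.
With no repressor bound, *jovM* is transcribed.
So JovM is produced and active.
With repressor KepD bound, *vorR* is not transcribed.
→ *vorR* is OFF in B.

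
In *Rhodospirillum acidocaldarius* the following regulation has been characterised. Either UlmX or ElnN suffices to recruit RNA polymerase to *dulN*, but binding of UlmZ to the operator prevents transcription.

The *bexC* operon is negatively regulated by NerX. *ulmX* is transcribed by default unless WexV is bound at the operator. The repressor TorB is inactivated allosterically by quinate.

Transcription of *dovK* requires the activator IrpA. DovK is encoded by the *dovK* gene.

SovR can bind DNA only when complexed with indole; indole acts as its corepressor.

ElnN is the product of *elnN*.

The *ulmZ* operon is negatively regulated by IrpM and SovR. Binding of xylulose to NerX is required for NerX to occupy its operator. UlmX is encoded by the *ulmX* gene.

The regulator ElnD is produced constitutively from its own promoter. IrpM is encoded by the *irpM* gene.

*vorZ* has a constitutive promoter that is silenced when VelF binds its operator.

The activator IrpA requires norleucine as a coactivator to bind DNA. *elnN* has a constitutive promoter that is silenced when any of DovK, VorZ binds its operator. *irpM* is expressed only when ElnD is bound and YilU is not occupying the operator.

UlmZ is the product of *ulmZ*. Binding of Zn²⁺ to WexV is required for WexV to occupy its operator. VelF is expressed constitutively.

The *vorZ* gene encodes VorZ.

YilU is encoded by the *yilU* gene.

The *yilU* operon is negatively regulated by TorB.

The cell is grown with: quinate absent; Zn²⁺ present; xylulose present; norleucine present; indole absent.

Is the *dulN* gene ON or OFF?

ElnD is produced constitutively and is active.
Quinate is absent, so TorB is active.
With repressor TorB bound, *yilU* is not transcribed.
So YilU is not produced.
No repressor is bound and ElnD is active, so *irpM* is transcribed.
So IrpM is produced and active.
Indole is absent, so SovR is inactive.
With repressor IrpM bound, *ulmZ* is not transcribed.
So UlmZ is not produced.
Zn²⁺ is present, so WexV is active.
With repressor WexV bound, *ulmX* is not transcribed.
So UlmX is not produced.
Norleucine is present, so IrpA is active.
No repressor is bound and IrpA is active, so *dovK* is transcribed.
So DovK is produced and active.
VelF is produced constitutively and is active.
With repressor VelF bound, *vorZ* is not transcribed.
So VorZ is not produced.
With repressor DovK bound, *elnN* is not transcribed.
So ElnN is not produced.
No activator is available at the *dulN* promoter, so *dulN* is not transcribed.

OFF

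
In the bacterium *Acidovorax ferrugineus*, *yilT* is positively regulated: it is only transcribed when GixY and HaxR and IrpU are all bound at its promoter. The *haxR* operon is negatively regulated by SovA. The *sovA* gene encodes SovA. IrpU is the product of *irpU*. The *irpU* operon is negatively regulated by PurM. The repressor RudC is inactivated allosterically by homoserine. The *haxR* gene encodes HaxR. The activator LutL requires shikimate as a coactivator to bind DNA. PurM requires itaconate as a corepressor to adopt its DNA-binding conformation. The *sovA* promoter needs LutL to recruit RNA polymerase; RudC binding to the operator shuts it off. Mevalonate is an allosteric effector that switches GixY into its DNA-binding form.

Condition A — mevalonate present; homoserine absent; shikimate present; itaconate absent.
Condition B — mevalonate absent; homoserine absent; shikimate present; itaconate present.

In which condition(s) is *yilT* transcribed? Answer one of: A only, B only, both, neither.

A only

Condition A:
Mevalonate is present, so GixY is active.
Homoserine is absent, so RudC is active.
Shikimate is present, so LutL is active.
With repressor RudC bound, *sovA* is not transcribed.
So SovA is not produced.
With no repressor bound, *haxR* is transcribed.
So HaxR is produced and active.
Itaconate is absent, so PurM is inactive.
With no repressor bound, *irpU* is transcribed.
So IrpU is produced and active.
No repressor is bound and GixY and HaxR and IrpU are active, so *yilT* is transcribed.
→ *yilT* is ON in A.
Condition B:
Mevalonate is absent, so GixY is inactive.
Homoserine is absent, so RudC is active.
Shikimate is present, so LutL is active.
With repressor RudC bound, *sovA* is not transcribed.
So SovA is not produced.
With no repressor bound, *haxR* is transcribed.
So HaxR is produced and active.
Itaconate is present, so PurM is active.
With repressor PurM bound, *irpU* is not transcribed.
So IrpU is not produced.
Required activator GixY is absent, so *yilT* is not transcribed.
→ *yilT* is OFF in B.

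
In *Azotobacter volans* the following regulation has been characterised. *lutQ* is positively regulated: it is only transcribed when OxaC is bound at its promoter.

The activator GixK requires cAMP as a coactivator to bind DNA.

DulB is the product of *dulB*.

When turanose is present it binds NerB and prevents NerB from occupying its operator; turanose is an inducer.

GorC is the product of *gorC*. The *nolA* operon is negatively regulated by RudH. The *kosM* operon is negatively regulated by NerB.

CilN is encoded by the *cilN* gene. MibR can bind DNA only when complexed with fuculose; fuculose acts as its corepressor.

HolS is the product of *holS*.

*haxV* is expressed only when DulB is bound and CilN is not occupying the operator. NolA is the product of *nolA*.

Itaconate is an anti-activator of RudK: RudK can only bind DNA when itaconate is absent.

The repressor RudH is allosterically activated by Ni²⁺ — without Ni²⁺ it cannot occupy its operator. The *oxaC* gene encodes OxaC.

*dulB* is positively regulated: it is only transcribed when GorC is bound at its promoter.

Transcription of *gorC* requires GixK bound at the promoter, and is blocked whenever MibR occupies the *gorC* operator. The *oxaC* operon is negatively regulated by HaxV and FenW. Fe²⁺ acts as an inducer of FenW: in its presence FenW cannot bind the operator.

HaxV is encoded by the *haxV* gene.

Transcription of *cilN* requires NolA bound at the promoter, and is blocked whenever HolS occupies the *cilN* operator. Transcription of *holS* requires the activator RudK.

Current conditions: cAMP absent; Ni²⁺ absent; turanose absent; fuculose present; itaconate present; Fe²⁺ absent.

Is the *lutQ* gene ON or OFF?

Fuculose is present, so MibR is active.
cAMP is absent, so GixK is inactive.
With repressor MibR bound, *gorC* is not transcribed.
So GorC is not produced.
Required activator GorC is absent, so *dulB* is not transcribed.
So DulB is not produced.
Ni²⁺ is absent, so RudH is inactive.
With no repressor bound, *nolA* is transcribed.
So NolA is produced and active.
Itaconate is present, so RudK is inactive.
Required activator RudK is absent, so *holS* is not transcribed.
So HolS is not produced.
No repressor is bound and NolA is active, so *cilN* is transcribed.
So CilN is produced and active.
With repressor CilN bound, *haxV* is not transcribed.
So HaxV is not produced.
Fe²⁺ is absent, so FenW is active.
With repressor FenW bound, *oxaC* is not transcribed.
So OxaC is not produced.
Required activator OxaC is absent, so *lutQ* is not transcribed.

OFF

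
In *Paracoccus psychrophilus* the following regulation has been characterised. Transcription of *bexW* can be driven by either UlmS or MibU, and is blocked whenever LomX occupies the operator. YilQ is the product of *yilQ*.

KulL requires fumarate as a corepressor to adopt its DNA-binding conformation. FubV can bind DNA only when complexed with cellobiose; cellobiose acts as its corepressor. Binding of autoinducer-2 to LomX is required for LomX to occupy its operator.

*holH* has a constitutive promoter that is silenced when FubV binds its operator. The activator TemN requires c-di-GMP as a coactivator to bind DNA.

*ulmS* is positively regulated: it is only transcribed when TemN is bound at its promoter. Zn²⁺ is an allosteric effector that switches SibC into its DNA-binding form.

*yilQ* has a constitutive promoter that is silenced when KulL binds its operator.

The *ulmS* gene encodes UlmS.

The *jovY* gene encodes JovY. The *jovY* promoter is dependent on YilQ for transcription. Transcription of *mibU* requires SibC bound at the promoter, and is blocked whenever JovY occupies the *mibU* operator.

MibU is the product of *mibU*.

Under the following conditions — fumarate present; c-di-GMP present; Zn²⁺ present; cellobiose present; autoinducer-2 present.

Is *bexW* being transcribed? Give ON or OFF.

OFF

c-di-GMP is present, so TemN is active.
No repressor is bound and TemN is active, so *ulmS* is transcribed.
So UlmS is produced and active.
Zn²⁺ is present, so SibC is active.
Fumarate is present, so KulL is active.
With repressor KulL bound, *yilQ* is not transcribed.
So YilQ is not produced.
Required activator YilQ is absent, so *jovY* is not transcribed.
So JovY is not produced.
No repressor is bound and SibC is active, so *mibU* is transcribed.
So MibU is produced and active.
Autoinducer-2 is present, so LomX is active.
With repressor LomX bound, *bexW* is not transcribed.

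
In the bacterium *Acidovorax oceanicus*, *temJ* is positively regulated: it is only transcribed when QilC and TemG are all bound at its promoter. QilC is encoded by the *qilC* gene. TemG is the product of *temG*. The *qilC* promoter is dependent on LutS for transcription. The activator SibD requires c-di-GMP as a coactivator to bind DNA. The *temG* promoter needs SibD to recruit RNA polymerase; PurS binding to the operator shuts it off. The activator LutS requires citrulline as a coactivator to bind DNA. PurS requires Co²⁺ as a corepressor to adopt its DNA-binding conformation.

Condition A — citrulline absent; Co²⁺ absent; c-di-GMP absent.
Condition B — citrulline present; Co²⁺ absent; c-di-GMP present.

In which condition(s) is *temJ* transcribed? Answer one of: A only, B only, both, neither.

Condition A:
Citrulline is absent, so LutS is inactive.
Required activator LutS is absent, so *qilC* is not transcribed.
So QilC is not produced.
Co²⁺ is absent, so PurS is inactive.
c-di-GMP is absent, so SibD is inactive.
Required activator SibD is absent, so *temG* is not transcribed.
So TemG is not produced.
Required activator QilC is absent, so *temJ* is not transcribed.
→ *temJ* is OFF in A.
Condition B:
Citrulline is present, so LutS is active.
No repressor is bound and LutS is active, so *qilC* is transcribed.
So QilC is produced and active.
Co²⁺ is absent, so PurS is inactive.
c-di-GMP is present, so SibD is active.
No repressor is bound and SibD is active, so *temG* is transcribed.
So TemG is produced and active.
No repressor is bound and QilC and TemG are active, so *temJ* is transcribed.
→ *temJ* is ON in B.

B only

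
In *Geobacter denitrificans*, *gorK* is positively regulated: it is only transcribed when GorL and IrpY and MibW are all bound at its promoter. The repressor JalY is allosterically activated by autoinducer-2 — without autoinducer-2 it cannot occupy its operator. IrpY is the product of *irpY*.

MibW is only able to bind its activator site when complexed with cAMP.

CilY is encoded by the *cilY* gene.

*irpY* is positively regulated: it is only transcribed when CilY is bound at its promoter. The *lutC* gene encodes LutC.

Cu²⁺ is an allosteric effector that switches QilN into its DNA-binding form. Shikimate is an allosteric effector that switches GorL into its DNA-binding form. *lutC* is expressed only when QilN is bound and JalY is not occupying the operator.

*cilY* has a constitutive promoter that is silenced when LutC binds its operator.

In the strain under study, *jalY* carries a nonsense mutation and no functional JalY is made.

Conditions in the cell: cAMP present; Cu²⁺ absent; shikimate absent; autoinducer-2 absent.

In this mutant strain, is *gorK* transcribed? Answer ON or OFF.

Shikimate is absent, so GorL is inactive.
JalY is non-functional in this strain, so it has no effect.
Cu²⁺ is absent, so QilN is inactive.
Required activator QilN is absent, so *lutC* is not transcribed.
So LutC is not produced.
With no repressor bound, *cilY* is transcribed.
So CilY is produced and active.
No repressor is bound and CilY is active, so *irpY* is transcribed.
So IrpY is produced and active.
cAMP is present, so MibW is active.
Required activator GorL is absent, so *gorK* is not transcribed.

OFF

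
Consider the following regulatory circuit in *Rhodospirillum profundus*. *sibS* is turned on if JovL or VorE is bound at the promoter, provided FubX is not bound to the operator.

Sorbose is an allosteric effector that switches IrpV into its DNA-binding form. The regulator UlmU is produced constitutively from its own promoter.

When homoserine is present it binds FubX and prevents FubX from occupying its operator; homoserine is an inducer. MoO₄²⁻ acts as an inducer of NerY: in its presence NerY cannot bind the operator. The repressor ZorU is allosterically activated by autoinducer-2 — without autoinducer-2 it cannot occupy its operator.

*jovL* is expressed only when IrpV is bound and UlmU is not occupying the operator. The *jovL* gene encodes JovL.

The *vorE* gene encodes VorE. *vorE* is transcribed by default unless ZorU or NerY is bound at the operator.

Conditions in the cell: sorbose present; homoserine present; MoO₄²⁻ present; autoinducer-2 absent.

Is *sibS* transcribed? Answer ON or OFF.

Sorbose is present, so IrpV is active.
UlmU is produced constitutively and is active.
With repressor UlmU bound, *jovL* is not transcribed.
So JovL is not produced.
Autoinducer-2 is absent, so ZorU is inactive.
MoO₄²⁻ is present, so NerY is inactive.
With no repressor bound, *vorE* is transcribed.
So VorE is produced and active.
Homoserine is present, so FubX is inactive.
Activator VorE is present, so *sibS* is transcribed.

ON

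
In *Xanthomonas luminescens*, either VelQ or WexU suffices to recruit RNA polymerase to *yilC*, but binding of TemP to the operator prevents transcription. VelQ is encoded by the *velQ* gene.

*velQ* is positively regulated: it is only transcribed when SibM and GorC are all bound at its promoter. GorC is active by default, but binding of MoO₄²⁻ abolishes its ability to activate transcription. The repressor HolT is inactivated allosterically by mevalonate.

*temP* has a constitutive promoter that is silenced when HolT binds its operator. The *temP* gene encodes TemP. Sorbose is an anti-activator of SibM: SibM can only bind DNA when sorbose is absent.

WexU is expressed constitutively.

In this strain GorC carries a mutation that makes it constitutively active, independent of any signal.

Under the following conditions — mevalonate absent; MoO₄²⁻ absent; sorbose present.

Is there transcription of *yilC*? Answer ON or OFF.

ON

Sorbose is present, so SibM is inactive.
GorC is constitutively active in this strain.
Required activator SibM is absent, so *velQ* is not transcribed.
So VelQ is not produced.
WexU is produced constitutively and is active.
Mevalonate is absent, so HolT is active.
With repressor HolT bound, *temP* is not transcribed.
So TemP is not produced.
Activator WexU is present, so *yilC* is transcribed.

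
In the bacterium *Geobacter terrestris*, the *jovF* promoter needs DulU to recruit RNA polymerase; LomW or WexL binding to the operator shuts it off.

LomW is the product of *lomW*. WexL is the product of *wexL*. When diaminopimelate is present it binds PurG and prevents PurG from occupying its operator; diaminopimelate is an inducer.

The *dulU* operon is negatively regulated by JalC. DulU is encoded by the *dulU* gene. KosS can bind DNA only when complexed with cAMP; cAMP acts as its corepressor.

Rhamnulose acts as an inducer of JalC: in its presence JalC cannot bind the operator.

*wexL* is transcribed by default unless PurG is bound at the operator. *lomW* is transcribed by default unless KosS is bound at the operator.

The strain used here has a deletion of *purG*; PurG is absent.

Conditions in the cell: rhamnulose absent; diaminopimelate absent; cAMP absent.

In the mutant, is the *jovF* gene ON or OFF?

cAMP is absent, so KosS is inactive.
With no repressor bound, *lomW* is transcribed.
So LomW is produced and active.
Rhamnulose is absent, so JalC is active.
With repressor JalC bound, *dulU* is not transcribed.
So DulU is not produced.
PurG is non-functional in this strain, so it has no effect.
With no repressor bound, *wexL* is transcribed.
So WexL is produced and active.
With repressor LomW bound, *jovF* is not transcribed.

OFF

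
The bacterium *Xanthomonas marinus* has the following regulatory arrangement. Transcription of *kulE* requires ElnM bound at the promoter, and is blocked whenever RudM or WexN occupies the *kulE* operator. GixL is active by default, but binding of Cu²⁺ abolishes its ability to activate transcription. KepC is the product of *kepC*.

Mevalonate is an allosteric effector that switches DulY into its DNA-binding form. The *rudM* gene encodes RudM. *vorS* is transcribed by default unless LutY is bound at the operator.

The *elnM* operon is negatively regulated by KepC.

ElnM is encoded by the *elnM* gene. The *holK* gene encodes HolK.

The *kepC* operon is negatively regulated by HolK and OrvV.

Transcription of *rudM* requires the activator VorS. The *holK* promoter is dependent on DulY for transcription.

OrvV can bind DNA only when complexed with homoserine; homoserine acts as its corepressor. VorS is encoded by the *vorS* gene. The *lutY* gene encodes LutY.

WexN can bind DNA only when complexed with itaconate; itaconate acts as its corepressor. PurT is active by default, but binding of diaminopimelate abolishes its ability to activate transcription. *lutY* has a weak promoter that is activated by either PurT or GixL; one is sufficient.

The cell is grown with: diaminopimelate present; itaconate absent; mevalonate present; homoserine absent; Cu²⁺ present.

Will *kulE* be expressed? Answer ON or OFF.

OFF

Mevalonate is present, so DulY is active.
No repressor is bound and DulY is active, so *holK* is transcribed.
So HolK is produced and active.
Homoserine is absent, so OrvV is inactive.
With repressor HolK bound, *kepC* is not transcribed.
So KepC is not produced.
With no repressor bound, *elnM* is transcribed.
So ElnM is produced and active.
Diaminopimelate is present, so PurT is inactive.
Cu²⁺ is present, so GixL is inactive.
No activator is available at the *lutY* promoter, so *lutY* is not transcribed.
So LutY is not produced.
With no repressor bound, *vorS* is transcribed.
So VorS is produced and active.
No repressor is bound and VorS is active, so *rudM* is transcribed.
So RudM is produced and active.
Itaconate is absent, so WexN is inactive.
With repressor RudM bound, *kulE* is not transcribed.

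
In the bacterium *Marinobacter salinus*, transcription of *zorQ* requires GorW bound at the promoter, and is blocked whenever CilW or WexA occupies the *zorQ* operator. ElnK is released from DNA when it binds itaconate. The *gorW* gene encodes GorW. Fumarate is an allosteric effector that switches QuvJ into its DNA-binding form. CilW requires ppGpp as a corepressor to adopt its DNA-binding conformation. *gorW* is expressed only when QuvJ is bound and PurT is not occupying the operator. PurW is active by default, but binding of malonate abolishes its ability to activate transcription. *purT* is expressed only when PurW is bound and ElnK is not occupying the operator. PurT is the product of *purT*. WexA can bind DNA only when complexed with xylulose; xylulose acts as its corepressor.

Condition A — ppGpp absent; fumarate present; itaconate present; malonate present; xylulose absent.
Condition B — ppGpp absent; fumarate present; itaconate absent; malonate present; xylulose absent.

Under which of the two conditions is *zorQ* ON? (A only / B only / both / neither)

both

Condition A:
ppGpp is absent, so CilW is inactive.
Fumarate is present, so QuvJ is active.
Itaconate is present, so ElnK is inactive.
Malonate is present, so PurW is inactive.
Required activator PurW is absent, so *purT* is not transcribed.
So PurT is not produced.
No repressor is bound and QuvJ is active, so *gorW* is transcribed.
So GorW is produced and active.
Xylulose is absent, so WexA is inactive.
No repressor is bound and GorW is active, so *zorQ* is transcribed.
→ *zorQ* is ON in A.
Condition B:
ppGpp is absent, so CilW is inactive.
Fumarate is present, so QuvJ is active.
Itaconate is absent, so ElnK is active.
Malonate is present, so PurW is inactive.
With repressor ElnK bound, *purT* is not transcribed.
So PurT is not produced.
No repressor is bound and QuvJ is active, so *gorW* is transcribed.
So GorW is produced and active.
Xylulose is absent, so WexA is inactive.
No repressor is bound and GorW is active, so *zorQ* is transcribed.
→ *zorQ* is ON in B.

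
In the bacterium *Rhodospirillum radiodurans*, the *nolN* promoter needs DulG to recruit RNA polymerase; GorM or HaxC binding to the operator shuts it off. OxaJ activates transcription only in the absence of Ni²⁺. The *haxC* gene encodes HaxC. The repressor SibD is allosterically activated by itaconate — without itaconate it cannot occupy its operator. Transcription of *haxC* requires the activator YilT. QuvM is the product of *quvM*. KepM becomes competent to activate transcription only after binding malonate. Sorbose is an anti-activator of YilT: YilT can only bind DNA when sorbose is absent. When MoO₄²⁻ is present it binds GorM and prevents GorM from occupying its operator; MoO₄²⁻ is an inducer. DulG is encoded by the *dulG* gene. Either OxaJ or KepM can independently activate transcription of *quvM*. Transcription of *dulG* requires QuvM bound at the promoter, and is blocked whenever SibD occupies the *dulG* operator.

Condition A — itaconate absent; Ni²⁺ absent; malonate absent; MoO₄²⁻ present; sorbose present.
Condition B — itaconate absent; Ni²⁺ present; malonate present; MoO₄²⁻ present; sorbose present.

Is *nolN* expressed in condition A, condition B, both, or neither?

both

Condition A:
Itaconate is absent, so SibD is inactive.
Ni²⁺ is absent, so OxaJ is active.
Malonate is absent, so KepM is inactive.
Activator OxaJ is present, so *quvM* is transcribed.
So QuvM is produced and active.
No repressor is bound and QuvM is active, so *dulG* is transcribed.
So DulG is produced and active.
MoO₄²⁻ is present, so GorM is inactive.
Sorbose is present, so YilT is inactive.
Required activator YilT is absent, so *haxC* is not transcribed.
So HaxC is not produced.
No repressor is bound and DulG is active, so *nolN* is transcribed.
→ *nolN* is ON in A.
Condition B:
Itaconate is absent, so SibD is inactive.
Ni²⁺ is present, so OxaJ is inactive.
Malonate is present, so KepM is active.
Activator KepM is present, so *quvM* is transcribed.
So QuvM is produced and active.
No repressor is bound and QuvM is active, so *dulG* is transcribed.
So DulG is produced and active.
MoO₄²⁻ is present, so GorM is inactive.
Sorbose is present, so YilT is inactive.
Required activator YilT is absent, so *haxC* is not transcribed.
So HaxC is not produced.
No repressor is bound and DulG is active, so *nolN* is transcribed.
→ *nolN* is ON in B.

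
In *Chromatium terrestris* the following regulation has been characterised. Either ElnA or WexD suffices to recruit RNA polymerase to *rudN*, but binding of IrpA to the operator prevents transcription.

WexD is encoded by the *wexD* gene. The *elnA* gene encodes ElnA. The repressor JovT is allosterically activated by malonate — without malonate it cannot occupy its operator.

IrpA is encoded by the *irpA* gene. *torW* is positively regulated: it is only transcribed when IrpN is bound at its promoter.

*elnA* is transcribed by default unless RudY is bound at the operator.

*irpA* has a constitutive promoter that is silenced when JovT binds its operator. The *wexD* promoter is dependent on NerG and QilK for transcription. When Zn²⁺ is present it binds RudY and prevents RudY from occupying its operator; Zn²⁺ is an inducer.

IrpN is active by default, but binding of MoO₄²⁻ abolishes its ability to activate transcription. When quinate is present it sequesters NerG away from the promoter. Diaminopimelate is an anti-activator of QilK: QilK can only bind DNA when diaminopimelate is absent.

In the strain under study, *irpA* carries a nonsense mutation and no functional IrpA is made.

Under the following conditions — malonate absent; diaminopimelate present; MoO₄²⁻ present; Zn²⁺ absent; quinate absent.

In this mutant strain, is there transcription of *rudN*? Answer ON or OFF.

OFF

Zn²⁺ is absent, so RudY is active.
With repressor RudY bound, *elnA* is not transcribed.
So ElnA is not produced.
IrpA is non-functional in this strain, so it has no effect.
Quinate is absent, so NerG is active.
Diaminopimelate is present, so QilK is inactive.
Required activator QilK is absent, so *wexD* is not transcribed.
So WexD is not produced.
No activator is available at the *rudN* promoter, so *rudN* is not transcribed.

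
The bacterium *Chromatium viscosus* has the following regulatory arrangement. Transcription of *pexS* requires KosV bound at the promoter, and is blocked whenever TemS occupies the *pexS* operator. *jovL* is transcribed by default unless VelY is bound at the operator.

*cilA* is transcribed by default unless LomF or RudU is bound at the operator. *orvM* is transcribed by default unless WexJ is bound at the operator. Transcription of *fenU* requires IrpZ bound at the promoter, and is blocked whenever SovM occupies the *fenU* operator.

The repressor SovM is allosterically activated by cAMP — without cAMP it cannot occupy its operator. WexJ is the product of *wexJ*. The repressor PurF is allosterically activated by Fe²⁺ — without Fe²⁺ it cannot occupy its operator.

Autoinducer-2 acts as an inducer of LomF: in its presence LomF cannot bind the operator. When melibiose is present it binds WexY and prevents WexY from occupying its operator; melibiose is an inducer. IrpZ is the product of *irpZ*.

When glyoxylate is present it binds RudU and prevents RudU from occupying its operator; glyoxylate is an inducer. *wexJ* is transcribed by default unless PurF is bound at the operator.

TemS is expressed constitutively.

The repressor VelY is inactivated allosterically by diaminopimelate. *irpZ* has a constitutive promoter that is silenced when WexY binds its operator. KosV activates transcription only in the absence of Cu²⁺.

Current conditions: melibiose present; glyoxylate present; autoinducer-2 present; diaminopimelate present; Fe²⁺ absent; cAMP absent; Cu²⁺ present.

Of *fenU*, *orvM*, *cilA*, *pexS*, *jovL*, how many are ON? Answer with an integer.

cAMP is absent, so SovM is inactive.
Melibiose is present, so WexY is inactive.
With no repressor bound, *irpZ* is transcribed.
So IrpZ is produced and active.
No repressor is bound and IrpZ is active, so *fenU* is transcribed.
→ *fenU* is ON.
Fe²⁺ is absent, so PurF is inactive.
With no repressor bound, *wexJ* is transcribed.
So WexJ is produced and active.
With repressor WexJ bound, *orvM* is not transcribed.
→ *orvM* is OFF.
Autoinducer-2 is present, so LomF is inactive.
Glyoxylate is present, so RudU is inactive.
With no repressor bound, *cilA* is transcribed.
→ *cilA* is ON.
Cu²⁺ is present, so KosV is inactive.
TemS is produced constitutively and is active.
With repressor TemS bound, *pexS* is not transcribed.
→ *pexS* is OFF.
Diaminopimelate is present, so VelY is inactive.
With no repressor bound, *jovL* is transcribed.
→ *jovL* is ON.
3 of the 5 genes are transcribed.

3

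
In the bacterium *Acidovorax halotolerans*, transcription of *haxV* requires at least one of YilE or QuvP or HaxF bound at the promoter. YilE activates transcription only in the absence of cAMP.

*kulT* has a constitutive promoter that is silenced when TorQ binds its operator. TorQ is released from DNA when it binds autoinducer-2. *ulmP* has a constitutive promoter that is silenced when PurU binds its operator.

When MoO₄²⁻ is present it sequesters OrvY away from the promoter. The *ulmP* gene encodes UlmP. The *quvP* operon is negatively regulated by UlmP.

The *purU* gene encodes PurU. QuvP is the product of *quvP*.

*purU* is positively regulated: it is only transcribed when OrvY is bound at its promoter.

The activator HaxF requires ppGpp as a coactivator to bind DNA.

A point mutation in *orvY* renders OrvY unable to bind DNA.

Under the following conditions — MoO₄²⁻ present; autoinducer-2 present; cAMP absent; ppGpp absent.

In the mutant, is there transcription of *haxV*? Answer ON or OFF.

ON

cAMP is absent, so YilE is active.
OrvY is non-functional in this strain, so it has no effect.
Required activator OrvY is absent, so *purU* is not transcribed.
So PurU is not produced.
With no repressor bound, *ulmP* is transcribed.
So UlmP is produced and active.
With repressor UlmP bound, *quvP* is not transcribed.
So QuvP is not produced.
ppGpp is absent, so HaxF is inactive.
Activator YilE is present, so *haxV* is transcribed.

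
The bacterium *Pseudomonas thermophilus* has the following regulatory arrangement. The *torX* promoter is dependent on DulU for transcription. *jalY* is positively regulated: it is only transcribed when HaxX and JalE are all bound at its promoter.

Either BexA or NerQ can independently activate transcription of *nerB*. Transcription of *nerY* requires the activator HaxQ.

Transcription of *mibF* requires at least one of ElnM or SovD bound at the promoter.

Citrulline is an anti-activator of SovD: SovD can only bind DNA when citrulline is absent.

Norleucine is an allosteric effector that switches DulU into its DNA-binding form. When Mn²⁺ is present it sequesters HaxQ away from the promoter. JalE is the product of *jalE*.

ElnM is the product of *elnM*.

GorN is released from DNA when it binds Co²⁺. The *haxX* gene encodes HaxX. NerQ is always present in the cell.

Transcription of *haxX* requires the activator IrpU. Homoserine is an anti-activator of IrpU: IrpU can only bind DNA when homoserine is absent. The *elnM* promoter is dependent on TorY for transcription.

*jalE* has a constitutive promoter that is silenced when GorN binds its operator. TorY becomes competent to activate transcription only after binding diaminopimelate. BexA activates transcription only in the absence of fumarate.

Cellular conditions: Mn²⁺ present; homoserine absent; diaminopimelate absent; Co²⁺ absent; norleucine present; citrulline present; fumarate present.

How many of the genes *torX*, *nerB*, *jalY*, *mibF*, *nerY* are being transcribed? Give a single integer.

2

Norleucine is present, so DulU is active.
No repressor is bound and DulU is active, so *torX* is transcribed.
→ *torX* is ON.
Fumarate is present, so BexA is inactive.
NerQ is produced constitutively and is active.
Activator NerQ is present, so *nerB* is transcribed.
→ *nerB* is ON.
Homoserine is absent, so IrpU is active.
No repressor is bound and IrpU is active, so *haxX* is transcribed.
So HaxX is produced and active.
Co²⁺ is absent, so GorN is active.
With repressor GorN bound, *jalE* is not transcribed.
So JalE is not produced.
Required activator JalE is absent, so *jalY* is not transcribed.
→ *jalY* is OFF.
Diaminopimelate is absent, so TorY is inactive.
Required activator TorY is absent, so *elnM* is not transcribed.
So ElnM is not produced.
Citrulline is present, so SovD is inactive.
No activator is available at the *mibF* promoter, so *mibF* is not transcribed.
→ *mibF* is OFF.
Mn²⁺ is present, so HaxQ is inactive.
Required activator HaxQ is absent, so *nerY* is not transcribed.
→ *nerY* is OFF.
2 of the 5 genes are transcribed.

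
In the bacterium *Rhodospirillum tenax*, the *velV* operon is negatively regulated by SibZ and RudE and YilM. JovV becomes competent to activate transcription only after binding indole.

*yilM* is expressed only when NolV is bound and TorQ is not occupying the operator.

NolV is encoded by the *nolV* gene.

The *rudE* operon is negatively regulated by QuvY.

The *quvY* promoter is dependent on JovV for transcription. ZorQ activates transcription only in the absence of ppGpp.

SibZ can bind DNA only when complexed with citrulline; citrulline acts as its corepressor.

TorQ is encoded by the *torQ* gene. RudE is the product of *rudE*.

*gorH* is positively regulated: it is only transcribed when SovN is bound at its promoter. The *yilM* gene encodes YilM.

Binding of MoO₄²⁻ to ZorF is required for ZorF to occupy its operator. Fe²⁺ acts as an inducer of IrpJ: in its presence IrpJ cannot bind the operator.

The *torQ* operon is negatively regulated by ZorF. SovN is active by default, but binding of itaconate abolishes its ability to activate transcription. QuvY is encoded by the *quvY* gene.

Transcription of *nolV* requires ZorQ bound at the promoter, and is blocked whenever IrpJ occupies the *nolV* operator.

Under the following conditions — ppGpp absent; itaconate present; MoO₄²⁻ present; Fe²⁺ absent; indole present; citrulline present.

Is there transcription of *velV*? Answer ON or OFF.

Citrulline is present, so SibZ is active.
Indole is present, so JovV is active.
No repressor is bound and JovV is active, so *quvY* is transcribed.
So QuvY is produced and active.
With repressor QuvY bound, *rudE* is not transcribed.
So RudE is not produced.
MoO₄²⁻ is present, so ZorF is active.
With repressor ZorF bound, *torQ* is not transcribed.
So TorQ is not produced.
ppGpp is absent, so ZorQ is active.
Fe²⁺ is absent, so IrpJ is active.
With repressor IrpJ bound, *nolV* is not transcribed.
So NolV is not produced.
Required activator NolV is absent, so *yilM* is not transcribed.
So YilM is not produced.
With repressor SibZ bound, *velV* is not transcribed.

OFF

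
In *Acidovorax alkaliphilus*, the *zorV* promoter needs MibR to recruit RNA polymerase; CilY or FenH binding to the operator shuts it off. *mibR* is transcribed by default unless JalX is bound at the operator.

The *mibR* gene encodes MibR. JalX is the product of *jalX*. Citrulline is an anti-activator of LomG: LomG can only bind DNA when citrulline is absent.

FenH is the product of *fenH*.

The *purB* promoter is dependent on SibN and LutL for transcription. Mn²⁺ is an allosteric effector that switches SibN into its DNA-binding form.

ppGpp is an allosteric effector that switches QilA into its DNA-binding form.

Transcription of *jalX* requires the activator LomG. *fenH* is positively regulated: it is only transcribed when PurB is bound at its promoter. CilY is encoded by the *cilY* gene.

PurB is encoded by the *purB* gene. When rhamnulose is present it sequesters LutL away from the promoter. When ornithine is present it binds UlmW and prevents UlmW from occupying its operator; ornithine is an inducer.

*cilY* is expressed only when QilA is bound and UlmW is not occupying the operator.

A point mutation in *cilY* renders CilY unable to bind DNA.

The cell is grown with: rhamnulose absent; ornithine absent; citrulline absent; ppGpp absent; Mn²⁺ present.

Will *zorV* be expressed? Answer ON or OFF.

Citrulline is absent, so LomG is active.
No repressor is bound and LomG is active, so *jalX* is transcribed.
So JalX is produced and active.
With repressor JalX bound, *mibR* is not transcribed.
So MibR is not produced.
CilY is non-functional in this strain, so it has no effect.
Mn²⁺ is present, so SibN is active.
Rhamnulose is absent, so LutL is active.
No repressor is bound and SibN and LutL are active, so *purB* is transcribed.
So PurB is produced and active.
No repressor is bound and PurB is active, so *fenH* is transcribed.
So FenH is produced and active.
With repressor FenH bound, *zorV* is not transcribed.

OFF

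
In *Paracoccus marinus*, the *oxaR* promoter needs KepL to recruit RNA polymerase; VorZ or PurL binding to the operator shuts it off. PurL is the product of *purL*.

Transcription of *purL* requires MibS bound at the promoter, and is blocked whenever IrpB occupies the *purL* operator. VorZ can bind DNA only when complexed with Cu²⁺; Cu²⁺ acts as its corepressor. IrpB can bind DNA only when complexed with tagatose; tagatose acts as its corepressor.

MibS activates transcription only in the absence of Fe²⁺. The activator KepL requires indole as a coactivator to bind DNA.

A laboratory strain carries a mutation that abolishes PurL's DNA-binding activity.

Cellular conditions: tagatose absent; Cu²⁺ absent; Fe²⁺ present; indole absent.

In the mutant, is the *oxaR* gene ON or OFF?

OFF

Cu²⁺ is absent, so VorZ is inactive.
Indole is absent, so KepL is inactive.
PurL is non-functional in this strain, so it has no effect.
Required activator KepL is absent, so *oxaR* is not transcribed.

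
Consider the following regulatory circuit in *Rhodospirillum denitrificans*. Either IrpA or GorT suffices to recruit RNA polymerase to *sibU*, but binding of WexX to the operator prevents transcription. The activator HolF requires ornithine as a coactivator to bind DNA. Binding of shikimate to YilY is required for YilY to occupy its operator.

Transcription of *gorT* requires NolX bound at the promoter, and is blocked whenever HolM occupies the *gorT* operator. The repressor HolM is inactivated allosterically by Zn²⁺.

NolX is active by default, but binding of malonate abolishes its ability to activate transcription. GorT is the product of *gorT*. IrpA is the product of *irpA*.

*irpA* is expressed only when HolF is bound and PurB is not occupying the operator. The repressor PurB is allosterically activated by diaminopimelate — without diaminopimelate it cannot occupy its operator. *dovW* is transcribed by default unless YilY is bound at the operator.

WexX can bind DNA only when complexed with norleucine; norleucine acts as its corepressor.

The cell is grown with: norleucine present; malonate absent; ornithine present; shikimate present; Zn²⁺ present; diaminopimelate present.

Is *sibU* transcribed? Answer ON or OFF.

OFF

Norleucine is present, so WexX is active.
Diaminopimelate is present, so PurB is active.
Ornithine is present, so HolF is active.
With repressor PurB bound, *irpA* is not transcribed.
So IrpA is not produced.
Zn²⁺ is present, so HolM is inactive.
Malonate is absent, so NolX is active.
No repressor is bound and NolX is active, so *gorT* is transcribed.
So GorT is produced and active.
With repressor WexX bound, *sibU* is not transcribed.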